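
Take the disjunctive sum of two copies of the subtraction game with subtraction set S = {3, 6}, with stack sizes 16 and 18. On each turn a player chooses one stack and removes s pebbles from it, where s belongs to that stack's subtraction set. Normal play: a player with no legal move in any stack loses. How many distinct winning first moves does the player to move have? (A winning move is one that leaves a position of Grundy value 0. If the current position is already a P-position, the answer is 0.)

2

All stacks use S = {3, 6}:
n :  0  1  2  3  4  5  6  7  8  9 10 11 12 13 14 15 16 17 18
G :  0  0  0  1  1  1  2  2  2  0  0  0  1  1  1  2  2  2  0
Stack A: G(16) = 2.
Stack B: G(18) = 0.
Combined Grundy value = 2 ⊕ 0 = 2.
A winning move leaves total XOR = 0, i.e. changes one component's Grundy value g to g ⊕ X where X is the current total.
Stack A: need g' = 2⊕2 = 0. Options: 16−3→G=1, 16−6→G=0. Hits: 1.
Stack B: need g' = 0⊕2 = 2. Options: 18−3→G=2, 18−6→G=1. Hits: 1.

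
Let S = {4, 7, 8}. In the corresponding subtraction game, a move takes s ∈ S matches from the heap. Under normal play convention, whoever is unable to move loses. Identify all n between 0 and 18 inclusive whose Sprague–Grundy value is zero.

0, 1, 2, 3, 12, 13, 14, 15

n :  0  1  2  3  4  5  6  7  8  9 10 11 12 13 14 15 16 17 18
G :  0  0  0  0  1  1  1  1  2  2  2  2  0  0  0  0  1  1  1
P-positions are exactly the n with G(n) = 0.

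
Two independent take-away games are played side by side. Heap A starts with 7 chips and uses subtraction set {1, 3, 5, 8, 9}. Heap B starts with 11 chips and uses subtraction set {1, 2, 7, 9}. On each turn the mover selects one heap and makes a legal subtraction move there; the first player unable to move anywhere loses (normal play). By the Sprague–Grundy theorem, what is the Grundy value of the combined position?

1

Heap A, S = {1, 3, 5, 8, 9}:
n : 0 1 2 3 4 5 6 7
G : 0 1 0 1 0 1 0 1
G_A(7) = 1.
Heap B, S = {1, 2, 7, 9}:
n :  0  1  2  3  4  5  6  7  8  9 10 11
G :  0  1  2  0  1  2  0  1  2  3  4  0
G_B(11) = 0.
Combined Grundy value = 1 ⊕ 0 = 1.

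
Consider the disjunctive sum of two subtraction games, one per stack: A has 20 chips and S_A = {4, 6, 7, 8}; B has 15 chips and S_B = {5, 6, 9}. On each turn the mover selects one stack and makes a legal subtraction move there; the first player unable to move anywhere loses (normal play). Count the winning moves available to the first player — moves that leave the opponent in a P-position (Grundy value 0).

Stack A, S = {4, 6, 7, 8}:
n :  0  1  2  3  4  5  6  7  8  9 10 11 12 13 14 15 16 17 18 19 20
G :  0  0  0  0  1  1  1  1  2  2  2  2  0  0  0  0  1  1  1  1  2
G_A(20) = 2.
Stack B, S = {5, 6, 9}:
n :  0  1  2  3  4  5  6  7  8  9 10 11 12 13 14 15
G :  0  0  0  0  0  1  1  1  1  1  2  2  2  2  0  0
G_B(15) = 0.
Combined Grundy value = 2 ⊕ 0 = 2.
A winning move leaves total XOR = 0, i.e. changes one component's Grundy value g to g ⊕ X where X is the current total.
Stack A: need g' = 2⊕2 = 0. Options: 20−4→G=1, 20−6→G=0, 20−7→G=0, 20−8→G=0. Hits: 3.
Stack B: need g' = 0⊕2 = 2. Options: 15−5→G=2, 15−6→G=1, 15−9→G=1. Hits: 1.

4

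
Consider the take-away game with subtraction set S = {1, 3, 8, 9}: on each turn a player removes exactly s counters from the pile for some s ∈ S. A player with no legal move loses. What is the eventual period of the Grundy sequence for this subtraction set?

n :  0  1  2  3  4  5  6  7  8  9 10 11 12 13 14 15 16 17 18 19 20 21 22 23 24 25 26 27 28 29 30 31 32 33
G :  0  1  0  1  0  1  0  1  2  3  2  3  2  3  2  3  0  1  0  1  0  1  0  1  2  3  2  3  2  3  2  3  0  1
G(n+16) = G(n) holds for n = 0,…,8 (a full window of length max(S) = 9), so the sequence is purely periodic with period 16.

16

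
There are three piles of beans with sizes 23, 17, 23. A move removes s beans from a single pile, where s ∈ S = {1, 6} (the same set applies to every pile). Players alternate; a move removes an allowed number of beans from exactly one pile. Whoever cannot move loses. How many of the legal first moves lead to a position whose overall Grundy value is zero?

6

All piles use S = {1, 6}:
n :  0  1  2  3  4  5  6  7  8  9 10 11 12 13 14 15 16 17 18 19 20 21 22 23
G :  0  1  0  1  0  1  2  0  1  0  1  0  1  2  0  1  0  1  0  1  2  0  1  0
Pile A: G(23) = 0.
Pile B: G(17) = 1.
Pile C: G(23) = 0.
Combined Grundy value = 0 ⊕ 1 ⊕ 0 = 1.
A winning move leaves total XOR = 0, i.e. changes one component's Grundy value g to g ⊕ X where X is the current total.
Pile A: need g' = 0⊕1 = 1. Options: 23−1→G=1, 23−6→G=1. Hits: 2.
Pile B: need g' = 1⊕1 = 0. Options: 17−1→G=0, 17−6→G=0. Hits: 2.
Pile C: need g' = 0⊕1 = 1. Options: 23−1→G=1, 23−6→G=1. Hits: 2.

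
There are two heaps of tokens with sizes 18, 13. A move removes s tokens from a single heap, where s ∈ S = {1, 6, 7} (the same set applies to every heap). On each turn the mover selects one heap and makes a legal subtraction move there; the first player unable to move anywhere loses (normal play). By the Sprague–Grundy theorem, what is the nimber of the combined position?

3

All heaps use S = {1, 6, 7}:
n :  0  1  2  3  4  5  6  7  8  9 10 11 12 13 14 15 16 17 18
G :  0  1  0  1  0  1  2  3  2  3  2  3  0  1  0  1  0  1  2
Heap A: G(18) = 2.
Heap B: G(13) = 1.
Combined Grundy value = 2 ⊕ 1 = 3.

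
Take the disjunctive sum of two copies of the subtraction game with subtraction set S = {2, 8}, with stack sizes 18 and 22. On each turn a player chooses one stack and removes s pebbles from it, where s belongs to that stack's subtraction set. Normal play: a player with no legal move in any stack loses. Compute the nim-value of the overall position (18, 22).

All stacks use S = {2, 8}:
G(0) = 0
G(1) = mex{} = 0
G(2) = mex{0} = 1
G(3) = mex{0} = 1
G(4) = mex{1} = 0
G(5) = mex{1} = 0
G(6) = mex{0} = 1
G(7) = mex{0} = 1
G(8) = mex{1,0} = 2
G(9) = mex{1,0} = 2
G(10) = mex{2,1} = 0
G(11) = mex{2,1} = 0
G(12) = mex{0,0} = 1
G(13) = mex{0,0} = 1
G(14) = mex{1,1} = 0
G(15) = mex{1,1} = 0
G(16) = mex{0,2} = 1
G(17) = mex{0,2} = 1
G(18) = mex{1,0} = 2
G(19) = mex{1,0} = 2
G(20) = mex{2,1} = 0
G(21) = mex{2,1} = 0
G(22) = mex{0,0} = 1
Stack A: G(18) = 2.
Stack B: G(22) = 1.
Combined Grundy value = 2 ⊕ 1 = 3.

3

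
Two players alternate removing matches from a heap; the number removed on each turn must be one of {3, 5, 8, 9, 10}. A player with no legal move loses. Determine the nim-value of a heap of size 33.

G(0) = 0
G(1) = mex{} = 0
G(2) = mex{} = 0
G(3) = mex{0} = 1
G(4) = mex{0} = 1
G(5) = mex{0,0} = 1
G(6) = mex{1,0} = 2
G(7) = mex{1,0} = 2
G(8) = mex{1,1,0} = 2
G(9) = mex{2,1,0,0} = 3
G(10) = mex{2,1,0,0,0} = 3
G(11) = mex{2,2,1,0,0} = 3
G(12) = mex{3,2,1,1,0} = 4
G(13) = mex{3,2,1,1,1} = 0
G(14) = mex{3,3,2,1,1} = 0
G(15) = mex{4,3,2,2,1} = 0
G(16) = mex{0,3,2,2,2} = 1
G(17) = mex{0,4,3,2,2} = 1
G(18) = mex{0,0,3,3,2} = 1
G(19) = mex{1,0,3,3,3} = 2
G(20) = mex{1,0,4,3,3} = 2
G(21) = mex{1,1,0,4,3} = 2
G(22) = mex{2,1,0,0,4} = 3
G(23) = mex{2,1,0,0,0} = 3
G(24) = mex{2,2,1,0,0} = 3
G(25) = mex{3,2,1,1,0} = 4
G(26) = mex{3,2,1,1,1} = 0
G(27) = mex{3,3,2,1,1} = 0
G(28) = mex{4,3,2,2,1} = 0
G(29) = mex{0,3,2,2,2} = 1
G(30) = mex{0,4,3,2,2} = 1
G(31) = mex{0,0,3,3,2} = 1
G(32) = mex{1,0,3,3,3} = 2
G(33) = mex{1,0,4,3,3} = 2

2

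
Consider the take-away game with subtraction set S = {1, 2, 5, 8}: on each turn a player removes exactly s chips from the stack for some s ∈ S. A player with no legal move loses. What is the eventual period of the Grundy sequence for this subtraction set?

n :  0  1  2  3  4  5  6  7  8  9 10 11 12 13 14
G :  0  1  2  0  1  2  0  1  2  0  1  2  0  1  2
G(n+3) = G(n) holds for n = 0,…,7 (a full window of length max(S) = 8), so the sequence is purely periodic with period 3.

3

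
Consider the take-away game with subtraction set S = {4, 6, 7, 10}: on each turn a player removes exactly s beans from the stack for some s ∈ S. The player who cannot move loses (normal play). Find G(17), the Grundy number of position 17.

0

G(0) = 0
G(1) = mex{} = 0
G(2) = mex{} = 0
G(3) = mex{} = 0
G(4) = mex{0} = 1
G(5) = mex{0} = 1
G(6) = mex{0,0} = 1
G(7) = mex{0,0,0} = 1
G(8) = mex{1,0,0} = 2
G(9) = mex{1,0,0} = 2
G(10) = mex{1,1,0,0} = 2
G(11) = mex{1,1,1,0} = 2
G(12) = mex{2,1,1,0} = 3
G(13) = mex{2,1,1,0} = 3
G(14) = mex{2,2,1,1} = 0
G(15) = mex{2,2,2,1} = 0
G(16) = mex{3,2,2,1} = 0
G(17) = mex{3,2,2,1} = 0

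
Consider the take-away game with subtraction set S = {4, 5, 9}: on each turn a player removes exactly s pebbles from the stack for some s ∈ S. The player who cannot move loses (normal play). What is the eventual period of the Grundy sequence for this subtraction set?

n :  0  1  2  3  4  5  6  7  8  9 10 11 12 13 14 15 16 17 18 19 20 21 22 23 24 25 26 27
G :  0  0  0  0  1  1  1  1  2  2  2  2  3  0  0  0  0  1  1  1  1  2  2  2  2  3  0  0
G(n+13) = G(n) holds for n = 0,…,8 (a full window of length max(S) = 9), so the sequence is purely periodic with period 13.

13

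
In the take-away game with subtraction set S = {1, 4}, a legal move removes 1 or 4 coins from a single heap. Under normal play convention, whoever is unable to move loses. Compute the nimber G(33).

1

n :  0  1  2  3  4  5  6  7  8  9 10 11 12 13 14 15 16 17 18 19 20 21 22 23 24 25 26 27 28 29 30 31 32 33
G :  0  1  0  1  2  0  1  0  1  2  0  1  0  1  2  0  1  0  1  2  0  1  0  1  2  0  1  0  1  2  0  1  0  1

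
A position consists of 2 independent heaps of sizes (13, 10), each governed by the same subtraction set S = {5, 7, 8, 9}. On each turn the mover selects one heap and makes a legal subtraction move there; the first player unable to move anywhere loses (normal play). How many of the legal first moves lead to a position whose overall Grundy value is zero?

0

All heaps use S = {5, 7, 8, 9}:
n :  0  1  2  3  4  5  6  7  8  9 10 11 12 13
G :  0  0  0  0  0  1  1  1  1  1  2  2  2  2
Heap A: G(13) = 2.
Heap B: G(10) = 2.
Combined Grundy value = 2 ⊕ 2 = 0.
A winning move leaves total XOR = 0, i.e. changes one component's Grundy value g to g ⊕ X where X is the current total.
Heap A: target g' = 2⊕0 = 2, but every legal move changes the Grundy value (mex property), so 0 moves.
Heap B: target g' = 2⊕0 = 2, but every legal move changes the Grundy value (mex property), so 0 moves.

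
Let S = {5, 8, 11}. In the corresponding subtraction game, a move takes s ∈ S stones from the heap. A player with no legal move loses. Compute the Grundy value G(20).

0

n :  0  1  2  3  4  5  6  7  8  9 10 11 12 13 14 15 16 17 18 19 20
G :  0  0  0  0  0  1  1  1  1  1  2  2  2  2  2  3  0  0  0  0  0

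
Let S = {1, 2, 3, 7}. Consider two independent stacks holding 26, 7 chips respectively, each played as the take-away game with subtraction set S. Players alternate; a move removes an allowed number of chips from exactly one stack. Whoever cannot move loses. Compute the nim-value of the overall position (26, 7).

1

All stacks use S = {1, 2, 3, 7}:
G(0) = 0
G(1) = mex{0} = 1
G(2) = mex{1,0} = 2
G(3) = mex{2,1,0} = 3
G(4) = mex{3,2,1} = 0
G(5) = mex{0,3,2} = 1
G(6) = mex{1,0,3} = 2
G(7) = mex{2,1,0,0} = 3
G(8) = mex{3,2,1,1} = 0
G(9) = mex{0,3,2,2} = 1
G(10) = mex{1,0,3,3} = 2
G(11) = mex{2,1,0,0} = 3
G(12) = mex{3,2,1,1} = 0
G(13) = mex{0,3,2,2} = 1
G(14) = mex{1,0,3,3} = 2
G(15) = mex{2,1,0,0} = 3
G(16) = mex{3,2,1,1} = 0
G(17) = mex{0,3,2,2} = 1
G(18) = mex{1,0,3,3} = 2
G(19) = mex{2,1,0,0} = 3
G(20) = mex{3,2,1,1} = 0
G(21) = mex{0,3,2,2} = 1
G(22) = mex{1,0,3,3} = 2
G(23) = mex{2,1,0,0} = 3
G(24) = mex{3,2,1,1} = 0
G(25) = mex{0,3,2,2} = 1
G(26) = mex{1,0,3,3} = 2
Stack A: G(26) = 2.
Stack B: G(7) = 3.
Combined Grundy value = 2 ⊕ 3 = 1.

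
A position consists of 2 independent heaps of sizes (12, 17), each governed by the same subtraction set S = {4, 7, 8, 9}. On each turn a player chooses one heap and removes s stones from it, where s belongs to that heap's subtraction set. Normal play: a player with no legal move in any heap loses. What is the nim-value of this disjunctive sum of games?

2

All heaps use S = {4, 7, 8, 9}:
n :  0  1  2  3  4  5  6  7  8  9 10 11 12 13 14 15 16 17
G :  0  0  0  0  1  1  1  1  2  2  2  2  3  0  0  0  0  1
Heap A: G(12) = 3.
Heap B: G(17) = 1.
Combined Grundy value = 3 ⊕ 1 = 2.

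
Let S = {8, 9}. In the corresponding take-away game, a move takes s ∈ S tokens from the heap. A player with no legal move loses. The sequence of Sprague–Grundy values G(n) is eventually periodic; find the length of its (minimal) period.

17

n :  0  1  2  3  4  5  6  7  8  9 10 11 12 13 14 15 16 17 18 19 20 21 22 23 24 25 26 27 28 29 30 31 32 33 34 35
G :  0  0  0  0  0  0  0  0  1  1  1  1  1  1  1  1  2  0  0  0  0  0  0  0  0  1  1  1  1  1  1  1  1  2  0  0
G(n+17) = G(n) holds for n = 0,…,8 (a full window of length max(S) = 9), so the sequence is purely periodic with period 17.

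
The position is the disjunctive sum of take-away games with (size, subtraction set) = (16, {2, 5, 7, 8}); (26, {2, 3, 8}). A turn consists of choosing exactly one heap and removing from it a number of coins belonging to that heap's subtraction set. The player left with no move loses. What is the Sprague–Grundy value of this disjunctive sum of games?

Heap A, S = {2, 5, 7, 8}:
n :  0  1  2  3  4  5  6  7  8  9 10 11 12 13 14 15 16
G :  0  0  1  1  0  2  1  3  2  2  0  3  1  0  0  1  1
G_A(16) = 1.
Heap B, S = {2, 3, 8}:
G(0) = 0
G(1) = mex{} = 0
G(2) = mex{0} = 1
G(3) = mex{0,0} = 1
G(4) = mex{1,0} = 2
G(5) = mex{1,1} = 0
G(6) = mex{2,1} = 0
G(7) = mex{0,2} = 1
G(8) = mex{0,0,0} = 1
G(9) = mex{1,0,0} = 2
G(10) = mex{1,1,1} = 0
G(11) = mex{2,1,1} = 0
G(12) = mex{0,2,2} = 1
G(13) = mex{0,0,0} = 1
G(14) = mex{1,0,0} = 2
G(15) = mex{1,1,1} = 0
G(16) = mex{2,1,1} = 0
G(17) = mex{0,2,2} = 1
G(18) = mex{0,0,0} = 1
G(19) = mex{1,0,0} = 2
G(20) = mex{1,1,1} = 0
G(21) = mex{2,1,1} = 0
G(22) = mex{0,2,2} = 1
G(23) = mex{0,0,0} = 1
G(24) = mex{1,0,0} = 2
G(25) = mex{1,1,1} = 0
G(26) = mex{2,1,1} = 0
G_B(26) = 0.
Combined Grundy value = 1 ⊕ 0 = 1.

1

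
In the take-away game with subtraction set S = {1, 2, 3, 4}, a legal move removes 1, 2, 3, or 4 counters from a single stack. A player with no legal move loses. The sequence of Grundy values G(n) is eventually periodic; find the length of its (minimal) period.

5

G(0) = 0
G(1) = mex{0} = 1
G(2) = mex{1,0} = 2
G(3) = mex{2,1,0} = 3
G(4) = mex{3,2,1,0} = 4
G(5) = mex{4,3,2,1} = 0
G(6) = mex{0,4,3,2} = 1
G(7) = mex{1,0,4,3} = 2
G(8) = mex{2,1,0,4} = 3
G(9) = mex{3,2,1,0} = 4
G(10) = mex{4,3,2,1} = 0
G(11) = mex{0,4,3,2} = 1
G(12) = mex{1,0,4,3} = 2
G(13) = mex{2,1,0,4} = 3
G(14) = mex{3,2,1,0} = 4
G(n+5) = G(n) holds for n = 0,…,3 (a full window of length max(S) = 4), so the sequence is purely periodic with period 5.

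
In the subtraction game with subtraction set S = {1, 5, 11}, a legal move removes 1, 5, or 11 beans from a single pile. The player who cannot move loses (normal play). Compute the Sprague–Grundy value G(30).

0

G(0) = 0
G(1) = mex{0} = 1
G(2) = mex{1} = 0
G(3) = mex{0} = 1
G(4) = mex{1} = 0
G(5) = mex{0,0} = 1
G(6) = mex{1,1} = 0
G(7) = mex{0,0} = 1
G(8) = mex{1,1} = 0
G(9) = mex{0,0} = 1
G(10) = mex{1,1} = 0
G(11) = mex{0,0,0} = 1
G(12) = mex{1,1,1} = 0
G(13) = mex{0,0,0} = 1
G(14) = mex{1,1,1} = 0
G(15) = mex{0,0,0} = 1
G(16) = mex{1,1,1} = 0
G(17) = mex{0,0,0} = 1
G(18) = mex{1,1,1} = 0
G(19) = mex{0,0,0} = 1
G(20) = mex{1,1,1} = 0
G(21) = mex{0,0,0} = 1
G(22) = mex{1,1,1} = 0
G(23) = mex{0,0,0} = 1
G(24) = mex{1,1,1} = 0
G(25) = mex{0,0,0} = 1
G(26) = mex{1,1,1} = 0
G(27) = mex{0,0,0} = 1
G(28) = mex{1,1,1} = 0
G(29) = mex{0,0,0} = 1
G(30) = mex{1,1,1} = 0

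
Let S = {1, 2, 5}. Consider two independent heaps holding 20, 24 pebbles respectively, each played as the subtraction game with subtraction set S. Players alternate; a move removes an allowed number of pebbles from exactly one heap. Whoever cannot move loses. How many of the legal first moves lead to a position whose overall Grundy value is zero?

All heaps use S = {1, 2, 5}:
G(0) = 0
G(1) = mex{0} = 1
G(2) = mex{1,0} = 2
G(3) = mex{2,1} = 0
G(4) = mex{0,2} = 1
G(5) = mex{1,0,0} = 2
G(6) = mex{2,1,1} = 0
G(7) = mex{0,2,2} = 1
G(8) = mex{1,0,0} = 2
G(9) = mex{2,1,1} = 0
G(10) = mex{0,2,2} = 1
G(11) = mex{1,0,0} = 2
G(12) = mex{2,1,1} = 0
G(13) = mex{0,2,2} = 1
G(14) = mex{1,0,0} = 2
G(15) = mex{2,1,1} = 0
G(16) = mex{0,2,2} = 1
G(17) = mex{1,0,0} = 2
G(18) = mex{2,1,1} = 0
G(19) = mex{0,2,2} = 1
G(20) = mex{1,0,0} = 2
G(21) = mex{2,1,1} = 0
G(22) = mex{0,2,2} = 1
G(23) = mex{1,0,0} = 2
G(24) = mex{2,1,1} = 0
Heap A: G(20) = 2.
Heap B: G(24) = 0.
Combined Grundy value = 2 ⊕ 0 = 2.
A winning move leaves total XOR = 0, i.e. changes one component's Grundy value g to g ⊕ X where X is the current total.
Heap A: need g' = 2⊕2 = 0. Options: 20−1→G=1, 20−2→G=0, 20−5→G=0. Hits: 2.
Heap B: need g' = 0⊕2 = 2. Options: 24−1→G=2, 24−2→G=1, 24−5→G=1. Hits: 1.

3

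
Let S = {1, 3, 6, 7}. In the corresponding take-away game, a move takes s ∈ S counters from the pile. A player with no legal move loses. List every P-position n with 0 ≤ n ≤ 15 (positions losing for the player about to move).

n :  0  1  2  3  4  5  6  7  8  9 10 11 12 13 14 15
G :  0  1  0  1  0  1  2  3  2  3  2  3  0  1  0  1
P-positions are exactly the n with G(n) = 0.

0, 2, 4, 12, 14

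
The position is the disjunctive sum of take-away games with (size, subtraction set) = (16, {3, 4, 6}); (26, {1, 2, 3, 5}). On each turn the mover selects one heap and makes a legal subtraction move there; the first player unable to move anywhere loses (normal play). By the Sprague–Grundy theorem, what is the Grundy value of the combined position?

Heap A, S = {3, 4, 6}:
n :  0  1  2  3  4  5  6  7  8  9 10 11 12 13 14 15 16
G :  0  0  0  1  1  1  2  2  2  0  0  0  1  1  1  2  2
G_A(16) = 2.
Heap B, S = {1, 2, 3, 5}:
n :  0  1  2  3  4  5  6  7  8  9 10 11 12 13 14 15 16 17 18 19 20 21 22 23 24 25 26
G :  0  1  2  3  0  1  2  3  0  1  2  3  0  1  2  3  0  1  2  3  0  1  2  3  0  1  2
G_B(26) = 2.
Combined Grundy value = 2 ⊕ 2 = 0.

0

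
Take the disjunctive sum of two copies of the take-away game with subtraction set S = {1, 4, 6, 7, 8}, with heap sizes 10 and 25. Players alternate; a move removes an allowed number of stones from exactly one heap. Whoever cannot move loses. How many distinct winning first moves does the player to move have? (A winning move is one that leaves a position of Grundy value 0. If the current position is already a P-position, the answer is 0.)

1

All heaps use S = {1, 4, 6, 7, 8}:
n :  0  1  2  3  4  5  6  7  8  9 10 11 12 13 14 15 16 17 18 19 20 21 22 23 24 25
G :  0  1  0  1  2  0  1  2  3  2  3  4  5  3  0  1  0  1  2  0  1  2  3  2  3  4
Heap A: G(10) = 3.
Heap B: G(25) = 4.
Combined Grundy value = 3 ⊕ 4 = 7.
A winning move leaves total XOR = 0, i.e. changes one component's Grundy value g to g ⊕ X where X is the current total.
Heap A: need g' = 3⊕7 = 4. Options: 10−1→G=2, 10−4→G=1, 10−6→G=2, 10−7→G=1, 10−8→G=0. Hits: 0.
Heap B: need g' = 4⊕7 = 3. Options: 25−1→G=3, 25−4→G=2, 25−6→G=0, 25−7→G=2, 25−8→G=1. Hits: 1.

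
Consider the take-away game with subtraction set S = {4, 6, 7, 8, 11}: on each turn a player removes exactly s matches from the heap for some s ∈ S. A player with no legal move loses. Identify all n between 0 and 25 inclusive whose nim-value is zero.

n :  0  1  2  3  4  5  6  7  8  9 10 11 12 13 14 15 16 17 18 19 20 21 22 23 24 25
G :  0  0  0  0  1  1  1  1  2  2  2  2  3  3  3  0  0  0  0  1  1  1  1  2  2  2
P-positions are exactly the n with G(n) = 0.

0, 1, 2, 3, 15, 16, 17, 18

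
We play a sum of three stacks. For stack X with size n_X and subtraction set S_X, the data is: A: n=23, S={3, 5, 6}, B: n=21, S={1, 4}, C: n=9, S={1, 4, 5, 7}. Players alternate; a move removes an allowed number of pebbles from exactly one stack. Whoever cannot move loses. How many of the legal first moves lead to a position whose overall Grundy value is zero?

Stack A, S = {3, 5, 6}:
n :  0  1  2  3  4  5  6  7  8  9 10 11 12 13 14 15 16 17 18 19 20 21 22 23
G :  0  0  0  1  1  1  2  2  2  0  0  0  1  1  1  2  2  2  0  0  0  1  1  1
G_A(23) = 1.
Stack B, S = {1, 4}:
G(0) = 0
G(1) = mex{0} = 1
G(2) = mex{1} = 0
G(3) = mex{0} = 1
G(4) = mex{1,0} = 2
G(5) = mex{2,1} = 0
G(6) = mex{0,0} = 1
G(7) = mex{1,1} = 0
G(8) = mex{0,2} = 1
G(9) = mex{1,0} = 2
G(10) = mex{2,1} = 0
G(11) = mex{0,0} = 1
G(12) = mex{1,1} = 0
G(13) = mex{0,2} = 1
G(14) = mex{1,0} = 2
G(15) = mex{2,1} = 0
G(16) = mex{0,0} = 1
G(17) = mex{1,1} = 0
G(18) = mex{0,2} = 1
G(19) = mex{1,0} = 2
G(20) = mex{2,1} = 0
G(21) = mex{0,0} = 1
G_B(21) = 1.
Stack C, S = {1, 4, 5, 7}:
n : 0 1 2 3 4 5 6 7 8 9
G : 0 1 0 1 2 3 2 3 0 1
G_C(9) = 1.
Combined Grundy value = 1 ⊕ 1 ⊕ 1 = 1.
A winning move leaves total XOR = 0, i.e. changes one component's Grundy value g to g ⊕ X where X is the current total.
Stack A: need g' = 1⊕1 = 0. Options: 23−3→G=0, 23−5→G=0, 23−6→G=2. Hits: 2.
Stack B: need g' = 1⊕1 = 0. Options: 21−1→G=0, 21−4→G=0. Hits: 2.
Stack C: need g' = 1⊕1 = 0. Options: 9−1→G=0, 9−4→G=3, 9−5→G=2, 9−7→G=0. Hits: 2.

6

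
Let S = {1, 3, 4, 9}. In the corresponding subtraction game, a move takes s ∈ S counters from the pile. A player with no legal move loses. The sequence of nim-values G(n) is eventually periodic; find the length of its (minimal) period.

12

n :  0  1  2  3  4  5  6  7  8  9 10 11 12 13 14 15 16 17 18 19 20 21 22 23 24 25
G :  0  1  0  1  2  3  2  0  1  4  3  2  0  1  0  1  2  3  2  0  1  4  3  2  0  1
G(n+12) = G(n) holds for n = 0,…,8 (a full window of length max(S) = 9), so the sequence is purely periodic with period 12.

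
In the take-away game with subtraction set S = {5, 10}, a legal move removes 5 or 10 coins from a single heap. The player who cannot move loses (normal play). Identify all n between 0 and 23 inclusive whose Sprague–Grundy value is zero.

0, 1, 2, 3, 4, 15, 16, 17, 18, 19

n :  0  1  2  3  4  5  6  7  8  9 10 11 12 13 14 15 16 17 18 19 20 21 22 23
G :  0  0  0  0  0  1  1  1  1  1  2  2  2  2  2  0  0  0  0  0  1  1  1  1
P-positions are exactly the n with G(n) = 0.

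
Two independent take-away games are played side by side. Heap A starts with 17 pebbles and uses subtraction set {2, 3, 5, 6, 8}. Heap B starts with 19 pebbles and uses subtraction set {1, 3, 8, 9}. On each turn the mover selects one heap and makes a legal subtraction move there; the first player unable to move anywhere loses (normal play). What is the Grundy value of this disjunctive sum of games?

2

Heap A, S = {2, 3, 5, 6, 8}:
n :  0  1  2  3  4  5  6  7  8  9 10 11 12 13 14 15 16 17
G :  0  0  1  1  2  2  3  3  4  4  0  0  1  1  2  2  3  3
G_A(17) = 3.
Heap B, S = {1, 3, 8, 9}:
G(0) = 0
G(1) = mex{0} = 1
G(2) = mex{1} = 0
G(3) = mex{0,0} = 1
G(4) = mex{1,1} = 0
G(5) = mex{0,0} = 1
G(6) = mex{1,1} = 0
G(7) = mex{0,0} = 1
G(8) = mex{1,1,0} = 2
G(9) = mex{2,0,1,0} = 3
G(10) = mex{3,1,0,1} = 2
G(11) = mex{2,2,1,0} = 3
G(12) = mex{3,3,0,1} = 2
G(13) = mex{2,2,1,0} = 3
G(14) = mex{3,3,0,1} = 2
G(15) = mex{2,2,1,0} = 3
G(16) = mex{3,3,2,1} = 0
G(17) = mex{0,2,3,2} = 1
G(18) = mex{1,3,2,3} = 0
G(19) = mex{0,0,3,2} = 1
G_B(19) = 1.
Combined Grundy value = 3 ⊕ 1 = 2.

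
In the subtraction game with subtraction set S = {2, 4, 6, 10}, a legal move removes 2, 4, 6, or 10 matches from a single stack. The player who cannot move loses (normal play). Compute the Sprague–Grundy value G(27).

G(0) = 0
G(1) = mex{} = 0
G(2) = mex{0} = 1
G(3) = mex{0} = 1
G(4) = mex{1,0} = 2
G(5) = mex{1,0} = 2
G(6) = mex{2,1,0} = 3
G(7) = mex{2,1,0} = 3
G(8) = mex{3,2,1} = 0
G(9) = mex{3,2,1} = 0
G(10) = mex{0,3,2,0} = 1
G(11) = mex{0,3,2,0} = 1
G(12) = mex{1,0,3,1} = 2
G(13) = mex{1,0,3,1} = 2
G(14) = mex{2,1,0,2} = 3
G(15) = mex{2,1,0,2} = 3
G(16) = mex{3,2,1,3} = 0
G(17) = mex{3,2,1,3} = 0
G(18) = mex{0,3,2,0} = 1
G(19) = mex{0,3,2,0} = 1
G(20) = mex{1,0,3,1} = 2
G(21) = mex{1,0,3,1} = 2
G(22) = mex{2,1,0,2} = 3
G(23) = mex{2,1,0,2} = 3
G(24) = mex{3,2,1,3} = 0
G(25) = mex{3,2,1,3} = 0
G(26) = mex{0,3,2,0} = 1
G(27) = mex{0,3,2,0} = 1

1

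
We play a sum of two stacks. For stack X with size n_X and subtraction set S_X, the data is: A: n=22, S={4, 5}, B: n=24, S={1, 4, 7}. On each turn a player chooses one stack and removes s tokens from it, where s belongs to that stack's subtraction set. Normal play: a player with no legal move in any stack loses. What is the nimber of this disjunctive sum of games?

1

Stack A, S = {4, 5}:
G(0) = 0
G(1) = mex{} = 0
G(2) = mex{} = 0
G(3) = mex{} = 0
G(4) = mex{0} = 1
G(5) = mex{0,0} = 1
G(6) = mex{0,0} = 1
G(7) = mex{0,0} = 1
G(8) = mex{1,0} = 2
G(9) = mex{1,1} = 0
G(10) = mex{1,1} = 0
G(11) = mex{1,1} = 0
G(12) = mex{2,1} = 0
G(13) = mex{0,2} = 1
G(14) = mex{0,0} = 1
G(15) = mex{0,0} = 1
G(16) = mex{0,0} = 1
G(17) = mex{1,0} = 2
G(18) = mex{1,1} = 0
G(19) = mex{1,1} = 0
G(20) = mex{1,1} = 0
G(21) = mex{2,1} = 0
G(22) = mex{0,2} = 1
G_A(22) = 1.
Stack B, S = {1, 4, 7}:
G(0) = 0
G(1) = mex{0} = 1
G(2) = mex{1} = 0
G(3) = mex{0} = 1
G(4) = mex{1,0} = 2
G(5) = mex{2,1} = 0
G(6) = mex{0,0} = 1
G(7) = mex{1,1,0} = 2
G(8) = mex{2,2,1} = 0
G(9) = mex{0,0,0} = 1
G(10) = mex{1,1,1} = 0
G(11) = mex{0,2,2} = 1
G(12) = mex{1,0,0} = 2
G(13) = mex{2,1,1} = 0
G(14) = mex{0,0,2} = 1
G(15) = mex{1,1,0} = 2
G(16) = mex{2,2,1} = 0
G(17) = mex{0,0,0} = 1
G(18) = mex{1,1,1} = 0
G(19) = mex{0,2,2} = 1
G(20) = mex{1,0,0} = 2
G(21) = mex{2,1,1} = 0
G(22) = mex{0,0,2} = 1
G(23) = mex{1,1,0} = 2
G(24) = mex{2,2,1} = 0
G_B(24) = 0.
Combined Grundy value = 1 ⊕ 0 = 1.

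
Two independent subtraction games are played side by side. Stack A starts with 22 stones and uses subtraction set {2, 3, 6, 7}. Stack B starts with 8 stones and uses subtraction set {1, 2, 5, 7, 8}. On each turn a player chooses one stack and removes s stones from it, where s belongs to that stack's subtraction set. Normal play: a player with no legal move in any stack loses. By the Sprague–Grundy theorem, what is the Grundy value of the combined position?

Stack A, S = {2, 3, 6, 7}:
n :  0  1  2  3  4  5  6  7  8  9 10 11 12 13 14 15 16 17 18 19 20 21 22
G :  0  0  1  1  2  0  3  1  2  0  0  1  1  2  0  3  1  2  0  0  1  1  2
G_A(22) = 2.
Stack B, S = {1, 2, 5, 7, 8}:
n : 0 1 2 3 4 5 6 7 8
G : 0 1 2 0 1 2 0 1 2
G_B(8) = 2.
Combined Grundy value = 2 ⊕ 2 = 0.

0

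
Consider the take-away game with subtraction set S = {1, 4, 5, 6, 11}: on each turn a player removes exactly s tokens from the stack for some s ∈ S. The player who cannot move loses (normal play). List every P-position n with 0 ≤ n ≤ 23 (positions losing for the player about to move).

0, 2, 9, 12, 19, 21

n :  0  1  2  3  4  5  6  7  8  9 10 11 12 13 14 15 16 17 18 19 20 21 22 23
G :  0  1  0  1  2  3  2  3  4  0  1  4  0  1  2  3  2  3  4  0  1  0  1  2
P-positions are exactly the n with G(n) = 0.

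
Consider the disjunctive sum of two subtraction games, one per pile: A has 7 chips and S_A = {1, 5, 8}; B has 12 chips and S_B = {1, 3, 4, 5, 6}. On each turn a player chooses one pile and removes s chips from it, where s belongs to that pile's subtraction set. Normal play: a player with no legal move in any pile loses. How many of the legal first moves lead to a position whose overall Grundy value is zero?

Pile A, S = {1, 5, 8}:
n : 0 1 2 3 4 5 6 7
G : 0 1 0 1 0 1 0 1
G_A(7) = 1.
Pile B, S = {1, 3, 4, 5, 6}:
G(0) = 0
G(1) = mex{0} = 1
G(2) = mex{1} = 0
G(3) = mex{0,0} = 1
G(4) = mex{1,1,0} = 2
G(5) = mex{2,0,1,0} = 3
G(6) = mex{3,1,0,1,0} = 2
G(7) = mex{2,2,1,0,1} = 3
G(8) = mex{3,3,2,1,0} = 4
G(9) = mex{4,2,3,2,1} = 0
G(10) = mex{0,3,2,3,2} = 1
G(11) = mex{1,4,3,2,3} = 0
G(12) = mex{0,0,4,3,2} = 1
G_B(12) = 1.
Combined Grundy value = 1 ⊕ 1 = 0.
A winning move leaves total XOR = 0, i.e. changes one component's Grundy value g to g ⊕ X where X is the current total.
Pile A: target g' = 1⊕0 = 1, but every legal move changes the Grundy value (mex property), so 0 moves.
Pile B: target g' = 1⊕0 = 1, but every legal move changes the Grundy value (mex property), so 0 moves.

0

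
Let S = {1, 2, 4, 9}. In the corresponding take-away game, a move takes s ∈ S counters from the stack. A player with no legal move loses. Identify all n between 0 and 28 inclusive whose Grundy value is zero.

n :  0  1  2  3  4  5  6  7  8  9 10 11 12 13 14 15 16 17 18 19 20 21 22 23 24 25 26 27 28
G :  0  1  2  0  1  2  0  1  2  3  4  0  1  2  0  1  2  0  1  2  3  4  0  1  2  0  1  2  0
P-positions are exactly the n with G(n) = 0.

0, 3, 6, 11, 14, 17, 22, 25, 28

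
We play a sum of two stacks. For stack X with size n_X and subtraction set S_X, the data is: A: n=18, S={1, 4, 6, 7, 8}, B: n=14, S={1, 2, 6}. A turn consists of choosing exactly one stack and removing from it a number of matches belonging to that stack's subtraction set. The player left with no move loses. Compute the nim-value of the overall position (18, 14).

Stack A, S = {1, 4, 6, 7, 8}:
n :  0  1  2  3  4  5  6  7  8  9 10 11 12 13 14 15 16 17 18
G :  0  1  0  1  2  0  1  2  3  2  3  4  5  3  0  1  0  1  2
G_A(18) = 2.
Stack B, S = {1, 2, 6}:
G(0) = 0
G(1) = mex{0} = 1
G(2) = mex{1,0} = 2
G(3) = mex{2,1} = 0
G(4) = mex{0,2} = 1
G(5) = mex{1,0} = 2
G(6) = mex{2,1,0} = 3
G(7) = mex{3,2,1} = 0
G(8) = mex{0,3,2} = 1
G(9) = mex{1,0,0} = 2
G(10) = mex{2,1,1} = 0
G(11) = mex{0,2,2} = 1
G(12) = mex{1,0,3} = 2
G(13) = mex{2,1,0} = 3
G(14) = mex{3,2,1} = 0
G_B(14) = 0.
Combined Grundy value = 2 ⊕ 0 = 2.

2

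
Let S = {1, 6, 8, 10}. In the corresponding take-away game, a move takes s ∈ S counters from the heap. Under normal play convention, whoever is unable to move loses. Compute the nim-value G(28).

1

n :  0  1  2  3  4  5  6  7  8  9 10 11 12 13 14 15 16 17 18 19 20 21 22 23 24 25 26 27 28
G :  0  1  0  1  0  1  2  0  1  0  1  0  1  2  3  2  0  1  0  1  0  1  2  0  1  0  1  0  1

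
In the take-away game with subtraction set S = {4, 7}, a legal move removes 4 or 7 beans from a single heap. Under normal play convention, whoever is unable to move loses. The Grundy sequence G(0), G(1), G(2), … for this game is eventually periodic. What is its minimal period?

G(0) = 0
G(1) = mex{} = 0
G(2) = mex{} = 0
G(3) = mex{} = 0
G(4) = mex{0} = 1
G(5) = mex{0} = 1
G(6) = mex{0} = 1
G(7) = mex{0,0} = 1
G(8) = mex{1,0} = 2
G(9) = mex{1,0} = 2
G(10) = mex{1,0} = 2
G(11) = mex{1,1} = 0
G(12) = mex{2,1} = 0
G(13) = mex{2,1} = 0
G(14) = mex{2,1} = 0
G(15) = mex{0,2} = 1
G(16) = mex{0,2} = 1
G(17) = mex{0,2} = 1
G(18) = mex{0,0} = 1
G(19) = mex{1,0} = 2
G(20) = mex{1,0} = 2
G(21) = mex{1,0} = 2
G(22) = mex{1,1} = 0
G(23) = mex{2,1} = 0
G(n+11) = G(n) holds for n = 0,…,6 (a full window of length max(S) = 7), so the sequence is purely periodic with period 11.

11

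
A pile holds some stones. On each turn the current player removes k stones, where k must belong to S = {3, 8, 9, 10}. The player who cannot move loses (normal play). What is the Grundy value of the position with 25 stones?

G(0) = 0
G(1) = mex{} = 0
G(2) = mex{} = 0
G(3) = mex{0} = 1
G(4) = mex{0} = 1
G(5) = mex{0} = 1
G(6) = mex{1} = 0
G(7) = mex{1} = 0
G(8) = mex{1,0} = 2
G(9) = mex{0,0,0} = 1
G(10) = mex{0,0,0,0} = 1
G(11) = mex{2,1,0,0} = 3
G(12) = mex{1,1,1,0} = 2
G(13) = mex{1,1,1,1} = 0
G(14) = mex{3,0,1,1} = 2
G(15) = mex{2,0,0,1} = 3
G(16) = mex{0,2,0,0} = 1
G(17) = mex{2,1,2,0} = 3
G(18) = mex{3,1,1,2} = 0
G(19) = mex{1,3,1,1} = 0
G(20) = mex{3,2,3,1} = 0
G(21) = mex{0,0,2,3} = 1
G(22) = mex{0,2,0,2} = 1
G(23) = mex{0,3,2,0} = 1
G(24) = mex{1,1,3,2} = 0
G(25) = mex{1,3,1,3} = 0

0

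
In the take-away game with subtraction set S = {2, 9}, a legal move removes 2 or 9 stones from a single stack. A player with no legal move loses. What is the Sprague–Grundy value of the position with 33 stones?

n :  0  1  2  3  4  5  6  7  8  9 10 11 12 13 14 15 16 17 18 19 20 21 22 23 24 25 26 27 28 29 30 31 32 33
G :  0  0  1  1  0  0  1  1  0  2  1  0  0  1  1  0  0  1  1  0  2  1  0  0  1  1  0  0  1  1  0  2  1  0

0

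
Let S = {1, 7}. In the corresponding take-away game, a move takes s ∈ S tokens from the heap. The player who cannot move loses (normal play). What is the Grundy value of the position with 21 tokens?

n :  0  1  2  3  4  5  6  7  8  9 10 11 12 13 14 15 16 17 18 19 20 21
G :  0  1  0  1  0  1  0  1  0  1  0  1  0  1  0  1  0  1  0  1  0  1

1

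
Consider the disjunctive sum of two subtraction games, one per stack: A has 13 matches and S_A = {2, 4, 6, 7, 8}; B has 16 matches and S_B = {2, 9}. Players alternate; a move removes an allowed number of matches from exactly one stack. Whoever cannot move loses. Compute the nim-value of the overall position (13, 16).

Stack A, S = {2, 4, 6, 7, 8}:
G(0) = 0
G(1) = mex{} = 0
G(2) = mex{0} = 1
G(3) = mex{0} = 1
G(4) = mex{1,0} = 2
G(5) = mex{1,0} = 2
G(6) = mex{2,1,0} = 3
G(7) = mex{2,1,0,0} = 3
G(8) = mex{3,2,1,0,0} = 4
G(9) = mex{3,2,1,1,0} = 4
G(10) = mex{4,3,2,1,1} = 0
G(11) = mex{4,3,2,2,1} = 0
G(12) = mex{0,4,3,2,2} = 1
G(13) = mex{0,4,3,3,2} = 1
G_A(13) = 1.
Stack B, S = {2, 9}:
n :  0  1  2  3  4  5  6  7  8  9 10 11 12 13 14 15 16
G :  0  0  1  1  0  0  1  1  0  2  1  0  0  1  1  0  0
G_B(16) = 0.
Combined Grundy value = 1 ⊕ 0 = 1.

1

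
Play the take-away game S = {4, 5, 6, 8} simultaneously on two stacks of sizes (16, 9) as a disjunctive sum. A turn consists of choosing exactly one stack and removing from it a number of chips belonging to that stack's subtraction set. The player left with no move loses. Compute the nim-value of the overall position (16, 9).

3

All stacks use S = {4, 5, 6, 8}:
G(0) = 0
G(1) = mex{} = 0
G(2) = mex{} = 0
G(3) = mex{} = 0
G(4) = mex{0} = 1
G(5) = mex{0,0} = 1
G(6) = mex{0,0,0} = 1
G(7) = mex{0,0,0} = 1
G(8) = mex{1,0,0,0} = 2
G(9) = mex{1,1,0,0} = 2
G(10) = mex{1,1,1,0} = 2
G(11) = mex{1,1,1,0} = 2
G(12) = mex{2,1,1,1} = 0
G(13) = mex{2,2,1,1} = 0
G(14) = mex{2,2,2,1} = 0
G(15) = mex{2,2,2,1} = 0
G(16) = mex{0,2,2,2} = 1
Stack A: G(16) = 1.
Stack B: G(9) = 2.
Combined Grundy value = 1 ⊕ 2 = 3.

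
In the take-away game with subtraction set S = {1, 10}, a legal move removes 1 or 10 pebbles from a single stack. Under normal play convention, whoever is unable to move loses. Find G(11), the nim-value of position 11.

0

G(0) = 0
G(1) = mex{0} = 1
G(2) = mex{1} = 0
G(3) = mex{0} = 1
G(4) = mex{1} = 0
G(5) = mex{0} = 1
G(6) = mex{1} = 0
G(7) = mex{0} = 1
G(8) = mex{1} = 0
G(9) = mex{0} = 1
G(10) = mex{1,0} = 2
G(11) = mex{2,1} = 0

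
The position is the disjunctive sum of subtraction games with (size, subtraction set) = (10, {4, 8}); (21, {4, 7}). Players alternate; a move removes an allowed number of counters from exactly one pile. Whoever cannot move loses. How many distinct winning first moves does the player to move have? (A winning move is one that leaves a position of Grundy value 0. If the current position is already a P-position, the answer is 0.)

Pile A, S = {4, 8}:
G(0) = 0
G(1) = mex{} = 0
G(2) = mex{} = 0
G(3) = mex{} = 0
G(4) = mex{0} = 1
G(5) = mex{0} = 1
G(6) = mex{0} = 1
G(7) = mex{0} = 1
G(8) = mex{1,0} = 2
G(9) = mex{1,0} = 2
G(10) = mex{1,0} = 2
G_A(10) = 2.
Pile B, S = {4, 7}:
n :  0  1  2  3  4  5  6  7  8  9 10 11 12 13 14 15 16 17 18 19 20 21
G :  0  0  0  0  1  1  1  1  2  2  2  0  0  0  0  1  1  1  1  2  2  2
G_B(21) = 2.
Combined Grundy value = 2 ⊕ 2 = 0.
A winning move leaves total XOR = 0, i.e. changes one component's Grundy value g to g ⊕ X where X is the current total.
Pile A: target g' = 2⊕0 = 2, but every legal move changes the Grundy value (mex property), so 0 moves.
Pile B: target g' = 2⊕0 = 2, but every legal move changes the Grundy value (mex property), so 0 moves.

0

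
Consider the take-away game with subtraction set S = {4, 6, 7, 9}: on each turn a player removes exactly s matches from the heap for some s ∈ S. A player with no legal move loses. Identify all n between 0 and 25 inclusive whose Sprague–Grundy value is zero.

0, 1, 2, 3, 13, 14, 15, 16

n :  0  1  2  3  4  5  6  7  8  9 10 11 12 13 14 15 16 17 18 19 20 21 22 23 24 25
G :  0  0  0  0  1  1  1  1  2  2  2  2  3  0  0  0  0  1  1  1  1  2  2  2  2  3
P-positions are exactly the n with G(n) = 0.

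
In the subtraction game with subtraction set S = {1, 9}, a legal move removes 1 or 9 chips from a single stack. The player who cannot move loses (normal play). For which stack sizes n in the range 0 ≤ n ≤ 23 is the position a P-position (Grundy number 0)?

G(0) = 0
G(1) = mex{0} = 1
G(2) = mex{1} = 0
G(3) = mex{0} = 1
G(4) = mex{1} = 0
G(5) = mex{0} = 1
G(6) = mex{1} = 0
G(7) = mex{0} = 1
G(8) = mex{1} = 0
G(9) = mex{0,0} = 1
G(10) = mex{1,1} = 0
G(11) = mex{0,0} = 1
G(12) = mex{1,1} = 0
G(13) = mex{0,0} = 1
G(14) = mex{1,1} = 0
G(15) = mex{0,0} = 1
G(16) = mex{1,1} = 0
G(17) = mex{0,0} = 1
G(18) = mex{1,1} = 0
G(19) = mex{0,0} = 1
G(20) = mex{1,1} = 0
G(21) = mex{0,0} = 1
G(22) = mex{1,1} = 0
G(23) = mex{0,0} = 1
P-positions are exactly the n with G(n) = 0.

0, 2, 4, 6, 8, 10, 12, 14, 16, 18, 20, 22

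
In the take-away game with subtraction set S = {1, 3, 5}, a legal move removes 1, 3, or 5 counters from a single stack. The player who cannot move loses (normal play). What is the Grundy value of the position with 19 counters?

1

G(0) = 0
G(1) = mex{0} = 1
G(2) = mex{1} = 0
G(3) = mex{0,0} = 1
G(4) = mex{1,1} = 0
G(5) = mex{0,0,0} = 1
G(6) = mex{1,1,1} = 0
G(7) = mex{0,0,0} = 1
G(8) = mex{1,1,1} = 0
G(9) = mex{0,0,0} = 1
G(10) = mex{1,1,1} = 0
G(11) = mex{0,0,0} = 1
G(12) = mex{1,1,1} = 0
G(13) = mex{0,0,0} = 1
G(14) = mex{1,1,1} = 0
G(15) = mex{0,0,0} = 1
G(16) = mex{1,1,1} = 0
G(17) = mex{0,0,0} = 1
G(18) = mex{1,1,1} = 0
G(19) = mex{0,0,0} = 1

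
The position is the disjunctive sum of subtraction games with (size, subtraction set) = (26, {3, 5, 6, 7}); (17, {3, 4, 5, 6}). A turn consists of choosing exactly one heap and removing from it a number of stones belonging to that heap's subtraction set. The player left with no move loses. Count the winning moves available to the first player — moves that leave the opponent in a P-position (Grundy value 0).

0

Heap A, S = {3, 5, 6, 7}:
G(0) = 0
G(1) = mex{} = 0
G(2) = mex{} = 0
G(3) = mex{0} = 1
G(4) = mex{0} = 1
G(5) = mex{0,0} = 1
G(6) = mex{1,0,0} = 2
G(7) = mex{1,0,0,0} = 2
G(8) = mex{1,1,0,0} = 2
G(9) = mex{2,1,1,0} = 3
G(10) = mex{2,1,1,1} = 0
G(11) = mex{2,2,1,1} = 0
G(12) = mex{3,2,2,1} = 0
G(13) = mex{0,2,2,2} = 1
G(14) = mex{0,3,2,2} = 1
G(15) = mex{0,0,3,2} = 1
G(16) = mex{1,0,0,3} = 2
G(17) = mex{1,0,0,0} = 2
G(18) = mex{1,1,0,0} = 2
G(19) = mex{2,1,1,0} = 3
G(20) = mex{2,1,1,1} = 0
G(21) = mex{2,2,1,1} = 0
G(22) = mex{3,2,2,1} = 0
G(23) = mex{0,2,2,2} = 1
G(24) = mex{0,3,2,2} = 1
G(25) = mex{0,0,3,2} = 1
G(26) = mex{1,0,0,3} = 2
G_A(26) = 2.
Heap B, S = {3, 4, 5, 6}:
G(0) = 0
G(1) = mex{} = 0
G(2) = mex{} = 0
G(3) = mex{0} = 1
G(4) = mex{0,0} = 1
G(5) = mex{0,0,0} = 1
G(6) = mex{1,0,0,0} = 2
G(7) = mex{1,1,0,0} = 2
G(8) = mex{1,1,1,0} = 2
G(9) = mex{2,1,1,1} = 0
G(10) = mex{2,2,1,1} = 0
G(11) = mex{2,2,2,1} = 0
G(12) = mex{0,2,2,2} = 1
G(13) = mex{0,0,2,2} = 1
G(14) = mex{0,0,0,2} = 1
G(15) = mex{1,0,0,0} = 2
G(16) = mex{1,1,0,0} = 2
G(17) = mex{1,1,1,0} = 2
G_B(17) = 2.
Combined Grundy value = 2 ⊕ 2 = 0.
A winning move leaves total XOR = 0, i.e. changes one component's Grundy value g to g ⊕ X where X is the current total.
Heap A: target g' = 2⊕0 = 2, but every legal move changes the Grundy value (mex property), so 0 moves.
Heap B: target g' = 2⊕0 = 2, but every legal move changes the Grundy value (mex property), so 0 moves.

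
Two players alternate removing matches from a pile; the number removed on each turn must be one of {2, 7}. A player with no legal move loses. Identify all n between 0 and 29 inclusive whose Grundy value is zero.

0, 1, 4, 5, 9, 10, 13, 14, 18, 19, 22, 23, 27, 28

n :  0  1  2  3  4  5  6  7  8  9 10 11 12 13 14 15 16 17 18 19 20 21 22 23 24 25 26 27 28 29
G :  0  0  1  1  0  0  1  1  2  0  0  1  1  0  0  1  1  2  0  0  1  1  0  0  1  1  2  0  0  1
P-positions are exactly the n with G(n) = 0.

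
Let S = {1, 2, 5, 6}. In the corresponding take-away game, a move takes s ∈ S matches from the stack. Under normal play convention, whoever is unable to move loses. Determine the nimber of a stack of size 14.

G(0) = 0
G(1) = mex{0} = 1
G(2) = mex{1,0} = 2
G(3) = mex{2,1} = 0
G(4) = mex{0,2} = 1
G(5) = mex{1,0,0} = 2
G(6) = mex{2,1,1,0} = 3
G(7) = mex{3,2,2,1} = 0
G(8) = mex{0,3,0,2} = 1
G(9) = mex{1,0,1,0} = 2
G(10) = mex{2,1,2,1} = 0
G(11) = mex{0,2,3,2} = 1
G(12) = mex{1,0,0,3} = 2
G(13) = mex{2,1,1,0} = 3
G(14) = mex{3,2,2,1} = 0

0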